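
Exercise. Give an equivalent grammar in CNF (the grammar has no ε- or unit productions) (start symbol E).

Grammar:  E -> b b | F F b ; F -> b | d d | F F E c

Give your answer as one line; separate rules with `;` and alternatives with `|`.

Introduce a nonterminal for each terminal appearing in a rule of length ≥ 2: X1 → b, X2 → d, X3 → c.
Binarize each right-hand side of length ≥ 3 by chaining fresh nonterminals (Y1, Y2, …): affected rules were E → F F X1; F → F F E X3.

E -> X1 X1 | F Y1; F -> b | X2 X2 | F Y2; X1 -> b; X2 -> d; X3 -> c; Y1 -> F X1; Y2 -> F Y3; Y3 -> E X3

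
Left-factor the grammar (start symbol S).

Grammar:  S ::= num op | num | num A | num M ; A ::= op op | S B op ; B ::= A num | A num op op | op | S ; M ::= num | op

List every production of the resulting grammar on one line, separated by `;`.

S ::= num S'; A ::= op op | S B op; B ::= op | S | A num B'; M ::= num | op; S' ::= op | ε | A | M; B' ::= ε | op op

S has alternatives sharing prefix 'num': factor to S → num S' with S' → op | ε | A | M.
B has alternatives sharing prefix 'A num': factor to B → A num B' with B' → ε | op op.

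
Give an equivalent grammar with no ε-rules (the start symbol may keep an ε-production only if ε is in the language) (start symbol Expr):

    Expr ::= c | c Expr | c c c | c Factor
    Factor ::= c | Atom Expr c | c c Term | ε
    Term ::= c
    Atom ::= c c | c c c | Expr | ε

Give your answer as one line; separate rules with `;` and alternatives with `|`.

Nullable nonterminals: {Atom, Factor}.
ε ∉ L(G), so no ε-production is kept.
Add the nullable-subset variants: Factor → Atom Expr c gives Atom Expr c | Expr c.

Expr ::= c | c Expr | c c c | c Factor; Factor ::= c | Atom Expr c | Expr c | c c Term; Term ::= c; Atom ::= c c | c c c | Expr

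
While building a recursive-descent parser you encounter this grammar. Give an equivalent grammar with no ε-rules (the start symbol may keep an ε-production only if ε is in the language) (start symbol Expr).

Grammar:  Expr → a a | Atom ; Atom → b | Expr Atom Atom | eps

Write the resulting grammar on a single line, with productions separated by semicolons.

Nullable nonterminals: {Atom, Expr}.
ε ∈ L(G) since Expr is nullable, so keep Expr → ε.
For each production, add variants omitting each subset of nullable occurrences: Atom → Expr Atom Atom gives Expr Atom Atom | Expr Atom | Expr | Atom Atom.

Expr → a a | Atom | ε; Atom → b | Expr Atom Atom | Expr Atom | Expr | Atom Atom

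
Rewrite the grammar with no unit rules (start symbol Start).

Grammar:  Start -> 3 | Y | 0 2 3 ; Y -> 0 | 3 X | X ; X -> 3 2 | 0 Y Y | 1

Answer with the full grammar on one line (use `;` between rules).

Start -> 3 | 0 2 3 | 3 2 | 0 Y Y | 1 | 0 | 3 X; Y -> 3 2 | 0 Y Y | 1 | 0 | 3 X; X -> 3 2 | 0 Y Y | 1

Unit pairs: Start ⇒* {X, Y}; Y ⇒* {X}.
Replace each nonterminal's rules with the union of the non-unit rules of every nonterminal it unit-derives.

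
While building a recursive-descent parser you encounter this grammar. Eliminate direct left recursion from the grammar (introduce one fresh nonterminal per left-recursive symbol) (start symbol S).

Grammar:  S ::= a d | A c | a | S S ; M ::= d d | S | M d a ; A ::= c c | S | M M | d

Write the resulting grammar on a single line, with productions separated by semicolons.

Left recursion appears on S, M.
For S: α = {S}, β = {a d, A c, a}. Rewrite as S → β S' and S' → α S' | ε.
For M: α = {d a}, β = {d d, S}. Rewrite as M → β M' and M' → α M' | ε.

S ::= a d S' | A c S' | a S'; M ::= d d M' | S M'; A ::= c c | S | M M | d; S' ::= S S' | epsilon; M' ::= d a M' | epsilon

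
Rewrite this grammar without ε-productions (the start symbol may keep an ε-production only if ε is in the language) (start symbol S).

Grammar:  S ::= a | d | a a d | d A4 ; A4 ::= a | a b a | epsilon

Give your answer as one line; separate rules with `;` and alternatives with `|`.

Nullable nonterminals: {A4}.
ε ∉ L(G), so no ε-production is kept.

S ::= a | d | a a d | d A4; A4 ::= a | a b a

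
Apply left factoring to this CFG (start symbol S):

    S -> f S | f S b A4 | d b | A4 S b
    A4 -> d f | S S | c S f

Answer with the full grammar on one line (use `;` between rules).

S -> d b | A4 S b | f S S'; A4 -> d f | S S | c S f; S' -> ε | b A4

S has alternatives sharing prefix 'f S': factor to S → f S S' with S' → ε | b A4.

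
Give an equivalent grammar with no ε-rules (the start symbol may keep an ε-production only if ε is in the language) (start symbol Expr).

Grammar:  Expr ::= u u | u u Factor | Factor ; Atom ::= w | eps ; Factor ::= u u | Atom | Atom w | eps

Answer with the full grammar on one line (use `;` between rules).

Expr ::= u u | u u Factor | Factor | eps; Atom ::= w; Factor ::= u u | Atom | Atom w | w

The nullable symbols are {Atom, Expr, Factor}.
ε ∈ L(G) since Expr is nullable, so keep Expr → ε.
Add the nullable-subset variants: Factor → Atom w gives Atom w | w.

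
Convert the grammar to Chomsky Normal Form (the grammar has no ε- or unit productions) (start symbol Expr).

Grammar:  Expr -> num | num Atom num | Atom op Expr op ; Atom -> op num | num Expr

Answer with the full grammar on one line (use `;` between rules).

Expr -> num | X1 Y1 | Atom Y2; Atom -> X2 X1 | X1 Expr; X1 -> num; X2 -> op; Y1 -> Atom X1; Y2 -> X2 Y3; Y3 -> Expr X2

Introduce a nonterminal for each terminal appearing in a rule of length ≥ 2: X1 → num, X2 → op.
Binarize each right-hand side of length ≥ 3 by chaining fresh nonterminals (Y1, Y2, …): affected rules were Expr → X1 Atom X1; Expr → Atom X2 Expr X2.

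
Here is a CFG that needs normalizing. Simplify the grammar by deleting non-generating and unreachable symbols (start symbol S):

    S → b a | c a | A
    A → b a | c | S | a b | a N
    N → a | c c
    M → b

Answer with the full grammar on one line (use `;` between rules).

S → b a | c a | A; A → b a | c | S | a b | a N; N → a | c c

Generating nonterminals: {A, M, N, S}.
Reachable from S after that: {A, N, S}.
Removed useless symbols: {M} and every production mentioning them.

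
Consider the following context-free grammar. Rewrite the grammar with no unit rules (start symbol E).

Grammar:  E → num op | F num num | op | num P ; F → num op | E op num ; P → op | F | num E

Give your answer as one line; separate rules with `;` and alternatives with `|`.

Unit pairs: P ⇒* {F}.
For every A with A ⇒* B via unit rules, add B's non-unit alternatives to A; then delete every rule of the form X → Y.

E → num op | F num num | op | num P; F → num op | E op num; P → num op | E op num | op | num E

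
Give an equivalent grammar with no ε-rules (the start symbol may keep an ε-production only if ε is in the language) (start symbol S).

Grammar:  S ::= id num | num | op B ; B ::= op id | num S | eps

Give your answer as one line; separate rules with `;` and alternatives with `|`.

The nullable symbols are {B}.
ε ∉ L(G), so no ε-production is kept.
For each production, add variants omitting each subset of nullable occurrences: S → op B gives op B | op.

S ::= id num | num | op B | op; B ::= op id | num S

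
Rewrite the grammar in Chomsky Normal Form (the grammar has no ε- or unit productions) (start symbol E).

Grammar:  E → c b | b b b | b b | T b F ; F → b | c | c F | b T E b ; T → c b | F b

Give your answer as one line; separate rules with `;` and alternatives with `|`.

E → X1 X2 | X2 Y1 | X2 X2 | T Y2; F → b | c | X1 F | X2 Y3; T → X1 X2 | F X2; X1 → c; X2 → b; Y1 → X2 X2; Y2 → X2 F; Y3 → T Y4; Y4 → E X2

Introduce a nonterminal for each terminal appearing in a rule of length ≥ 2: X1 → c, X2 → b.
Binarize each right-hand side of length ≥ 3 by chaining fresh nonterminals (Y1, Y2, …): affected rules were E → X2 X2 X2; E → T X2 F; F → X2 T E X2.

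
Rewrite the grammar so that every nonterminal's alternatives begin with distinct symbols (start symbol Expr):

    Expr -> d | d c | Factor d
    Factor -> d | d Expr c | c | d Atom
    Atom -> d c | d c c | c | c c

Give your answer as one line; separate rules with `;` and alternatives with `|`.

Expr has alternatives sharing prefix 'd': factor to Expr → d Expr1 with Expr1 → ε | c.
Factor has alternatives sharing prefix 'd': factor to Factor → d Factor1 with Factor1 → ε | Expr c | Atom.
Atom has alternatives sharing prefix 'd c': factor to Atom → d c Atom1 with Atom1 → ε | c.
Atom has alternatives sharing prefix 'c': factor to Atom → c Atom2 with Atom2 → ε | c.

Expr -> Factor d | d Expr1; Factor -> c | d Factor1; Atom -> d c Atom1 | c Atom2; Expr1 -> eps | c; Factor1 -> eps | Expr c | Atom; Atom1 -> eps | c; Atom2 -> eps | c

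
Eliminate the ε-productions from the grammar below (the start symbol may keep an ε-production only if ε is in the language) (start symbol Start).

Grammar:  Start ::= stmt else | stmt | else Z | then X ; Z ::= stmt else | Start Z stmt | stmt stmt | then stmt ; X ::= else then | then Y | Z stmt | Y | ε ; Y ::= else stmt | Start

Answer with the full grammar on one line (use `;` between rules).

Nullable set = {X}.
ε ∉ L(G), so no ε-production is kept.
Expand every rule over subsets of its nullable positions: Start → then X gives then X | then.

Start ::= stmt else | stmt | else Z | then X | then; Z ::= stmt else | Start Z stmt | stmt stmt | then stmt; X ::= else then | then Y | Z stmt | Y; Y ::= else stmt | Start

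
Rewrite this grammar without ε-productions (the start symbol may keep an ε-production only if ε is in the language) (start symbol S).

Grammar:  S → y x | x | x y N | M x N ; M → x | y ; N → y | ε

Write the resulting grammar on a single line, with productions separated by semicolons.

The nullable symbols are {N}.
ε ∉ L(G), so no ε-production is kept.
Expand every rule over subsets of its nullable positions: S → x y N gives x y N | x y. S → M x N gives M x N | M x.

S → y x | x | x y N | x y | M x N | M x; M → x | y; N → y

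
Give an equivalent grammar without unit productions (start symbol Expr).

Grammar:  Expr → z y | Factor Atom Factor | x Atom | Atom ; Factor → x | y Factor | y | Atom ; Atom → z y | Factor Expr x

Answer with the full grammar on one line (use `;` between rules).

Expr → z y | Factor Expr x | Factor Atom Factor | x Atom; Factor → z y | Factor Expr x | x | y Factor | y; Atom → z y | Factor Expr x

Unit pairs: Expr ⇒* {Atom}; Factor ⇒* {Atom}.
For every A with A ⇒* B via unit rules, add B's non-unit alternatives to A; then delete every rule of the form X → Y.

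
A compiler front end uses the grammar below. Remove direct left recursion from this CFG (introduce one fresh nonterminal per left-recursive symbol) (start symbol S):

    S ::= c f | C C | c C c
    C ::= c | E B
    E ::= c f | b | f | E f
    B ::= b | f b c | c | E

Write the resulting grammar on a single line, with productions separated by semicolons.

S ::= c f | C C | c C c; C ::= c | E B; E ::= c f E' | b E' | f E'; B ::= b | f b c | c | E; E' ::= f E' | eps

Directly left-recursive nonterminal: E.
For E: α = {f}, β = {c f, b, f}. Rewrite as E → β E' and E' → α E' | ε.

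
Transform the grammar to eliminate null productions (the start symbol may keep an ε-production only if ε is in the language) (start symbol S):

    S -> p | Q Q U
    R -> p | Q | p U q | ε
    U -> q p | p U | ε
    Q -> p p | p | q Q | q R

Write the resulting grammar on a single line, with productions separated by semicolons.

S -> p | Q Q U | Q Q; R -> p | Q | p U q | p q; U -> q p | p U | p; Q -> p p | p | q Q | q R | q

Nullable set = {R, U}.
ε ∉ L(G), so no ε-production is kept.
Expand every rule over subsets of its nullable positions: S → Q Q U gives Q Q U | Q Q. R → p U q gives p U q | p q. U → p U gives p U | p. Q → q R gives q R | q.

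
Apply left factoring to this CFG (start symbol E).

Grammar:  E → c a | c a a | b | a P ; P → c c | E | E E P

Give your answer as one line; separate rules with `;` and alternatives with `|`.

E → b | a P | c a E'; P → c c | E P'; E' → ε | a; P' → ε | E P

E has alternatives sharing prefix 'c a': factor to E → c a E' with E' → ε | a.
P has alternatives sharing prefix 'E': factor to P → E P' with P' → ε | E P.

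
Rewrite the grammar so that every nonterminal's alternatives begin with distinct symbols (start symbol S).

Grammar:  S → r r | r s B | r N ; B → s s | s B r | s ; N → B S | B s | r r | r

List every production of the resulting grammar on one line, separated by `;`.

S has alternatives sharing prefix 'r': factor to S → r S' with S' → r | s B | N.
B has alternatives sharing prefix 's': factor to B → s B' with B' → s | B r | ε.
N has alternatives sharing prefix 'B': factor to N → B N' with N' → S | s.
N has alternatives sharing prefix 'r': factor to N → r N'' with N'' → r | ε.

S → r S'; B → s B'; N → B N' | r N''; S' → r | s B | N; B' → s | B r | ε; N' → S | s; N'' → r | ε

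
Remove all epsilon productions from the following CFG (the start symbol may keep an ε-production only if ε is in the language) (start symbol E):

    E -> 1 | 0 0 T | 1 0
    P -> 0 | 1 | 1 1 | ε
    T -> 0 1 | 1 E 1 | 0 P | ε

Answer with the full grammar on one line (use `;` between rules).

Nullable set = {P, T}.
ε ∉ L(G), so no ε-production is kept.
Add the nullable-subset variants: E → 0 0 T gives 0 0 T | 0 0. T → 0 P gives 0 P | 0.

E -> 1 | 0 0 T | 0 0 | 1 0; P -> 0 | 1 | 1 1; T -> 0 1 | 1 E 1 | 0 P | 0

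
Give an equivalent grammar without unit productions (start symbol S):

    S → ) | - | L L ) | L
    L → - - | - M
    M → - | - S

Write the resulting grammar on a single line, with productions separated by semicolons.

Unit pairs: S ⇒* {L}.
For every A with A ⇒* B via unit rules, add B's non-unit alternatives to A; then delete every rule of the form X → Y.

S → - - | - M | ) | - | L L ); L → - - | - M; M → - | - S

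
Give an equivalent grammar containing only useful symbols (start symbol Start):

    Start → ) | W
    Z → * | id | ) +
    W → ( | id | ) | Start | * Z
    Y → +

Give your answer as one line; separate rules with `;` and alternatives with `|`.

Generating nonterminals: {Start, W, Y, Z}.
Reachable from Start after that: {Start, W, Z}.
Removed useless symbols: {Y} and every production mentioning them.

Start → ) | W; Z → * | id | ) +; W → ( | id | ) | Start | * Z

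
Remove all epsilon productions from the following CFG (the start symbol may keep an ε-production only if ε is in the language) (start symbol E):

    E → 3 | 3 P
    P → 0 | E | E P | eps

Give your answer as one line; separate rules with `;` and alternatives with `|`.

Nullable set = {P}.
ε ∉ L(G), so no ε-production is kept.

E → 3 | 3 P; P → 0 | E | E P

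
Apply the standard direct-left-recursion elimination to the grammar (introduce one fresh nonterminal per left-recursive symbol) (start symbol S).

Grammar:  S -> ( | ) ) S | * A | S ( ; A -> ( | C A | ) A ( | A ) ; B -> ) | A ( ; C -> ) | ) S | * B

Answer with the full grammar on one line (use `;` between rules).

S -> ( S' | ) ) S S' | * A S'; A -> ( A' | C A A' | ) A ( A'; B -> ) | A (; C -> ) | ) S | * B; S' -> ( S' | epsilon; A' -> ) A' | epsilon

Left recursion appears on S, A.
For S: α = {(}, β = {(, ) ) S, * A}. Rewrite as S → β S' and S' → α S' | ε.
For A: α = {)}, β = {(, C A, ) A (}. Rewrite as A → β A' and A' → α A' | ε.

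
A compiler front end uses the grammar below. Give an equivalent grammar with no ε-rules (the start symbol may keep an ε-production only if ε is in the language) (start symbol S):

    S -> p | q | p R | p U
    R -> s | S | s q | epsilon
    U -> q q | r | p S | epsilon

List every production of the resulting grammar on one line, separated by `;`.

The nullable symbols are {R, U}.
ε ∉ L(G), so no ε-production is kept.

S -> p | q | p R | p U; R -> s | S | s q; U -> q q | r | p S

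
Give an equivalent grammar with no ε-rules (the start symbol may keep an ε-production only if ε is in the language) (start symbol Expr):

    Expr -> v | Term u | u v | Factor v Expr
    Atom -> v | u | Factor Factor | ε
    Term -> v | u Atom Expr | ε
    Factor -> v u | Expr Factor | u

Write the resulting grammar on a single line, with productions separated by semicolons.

The nullable symbols are {Atom, Term}.
ε ∉ L(G), so no ε-production is kept.
Add the nullable-subset variants: Expr → Term u gives Term u | u. Term → u Atom Expr gives u Atom Expr | u Expr.

Expr -> v | Term u | u | u v | Factor v Expr; Atom -> v | u | Factor Factor; Term -> v | u Atom Expr | u Expr; Factor -> v u | Expr Factor | u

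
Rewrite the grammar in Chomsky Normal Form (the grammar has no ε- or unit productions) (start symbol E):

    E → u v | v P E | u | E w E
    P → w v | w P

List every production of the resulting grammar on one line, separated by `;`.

Introduce a nonterminal for each terminal appearing in a rule of length ≥ 2: X1 → u, X2 → v, X3 → w.
Binarize each right-hand side of length ≥ 3 by chaining fresh nonterminals (Y1, Y2, …): affected rules were E → X2 P E; E → E X3 E.

E → X1 X2 | X2 Y1 | u | E Y2; P → X3 X2 | X3 P; X1 → u; X2 → v; X3 → w; Y1 → P E; Y2 → X3 E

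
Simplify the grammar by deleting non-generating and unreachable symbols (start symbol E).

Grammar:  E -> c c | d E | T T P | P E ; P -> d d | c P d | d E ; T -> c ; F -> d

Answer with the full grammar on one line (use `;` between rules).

E -> c c | d E | T T P | P E; P -> d d | c P d | d E; T -> c

Generating nonterminals: {E, F, P, T}.
Reachable from E after that: {E, P, T}.
Removed useless symbols: {F} and every production mentioning them.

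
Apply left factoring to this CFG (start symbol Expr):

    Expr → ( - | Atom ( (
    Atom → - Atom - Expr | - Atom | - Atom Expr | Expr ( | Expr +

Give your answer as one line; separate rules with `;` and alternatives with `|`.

Atom has alternatives sharing prefix '- Atom': factor to Atom → - Atom Atom1 with Atom1 → - Expr | ε | Expr.
Atom has alternatives sharing prefix 'Expr': factor to Atom → Expr Atom2 with Atom2 → ( | +.

Expr → ( - | Atom ( (; Atom → - Atom Atom1 | Expr Atom2; Atom1 → - Expr | ε | Expr; Atom2 → ( | +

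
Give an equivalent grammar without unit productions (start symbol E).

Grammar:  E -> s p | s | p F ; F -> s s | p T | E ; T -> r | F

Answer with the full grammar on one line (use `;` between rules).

Unit pairs: F ⇒* {E}; T ⇒* {E, F}.
For each unit pair (A, B), copy every non-unit production of B to A, then drop all unit productions.

E -> s p | s | p F; F -> s p | s | p F | s s | p T; T -> s p | s | p F | s s | p T | r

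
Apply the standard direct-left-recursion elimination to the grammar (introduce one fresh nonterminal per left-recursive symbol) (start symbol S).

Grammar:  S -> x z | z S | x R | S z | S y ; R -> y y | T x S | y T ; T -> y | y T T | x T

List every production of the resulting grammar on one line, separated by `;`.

S -> x z S' | z S S' | x R S'; R -> y y | T x S | y T; T -> y | y T T | x T; S' -> z S' | y S' | epsilon

S is directly left-recursive.
For S: α = {z, y}, β = {x z, z S, x R}. Rewrite as S → β S' and S' → α S' | ε.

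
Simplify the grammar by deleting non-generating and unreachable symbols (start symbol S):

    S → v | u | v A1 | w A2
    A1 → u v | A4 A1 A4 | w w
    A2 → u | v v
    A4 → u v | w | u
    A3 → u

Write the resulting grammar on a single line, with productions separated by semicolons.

S → v | u | v A1 | w A2; A1 → u v | A4 A1 A4 | w w; A2 → u | v v; A4 → u v | w | u

Generating nonterminals: {A1, A2, A3, A4, S}.
Reachable from S after that: {A1, A2, A4, S}.
Removed useless symbols: {A3} and every production mentioning them.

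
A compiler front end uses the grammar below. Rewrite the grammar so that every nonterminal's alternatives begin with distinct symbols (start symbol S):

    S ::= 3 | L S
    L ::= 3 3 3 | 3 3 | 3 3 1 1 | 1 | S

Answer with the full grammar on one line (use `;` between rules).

S ::= 3 | L S; L ::= 1 | S | 3 3 L'; L' ::= 3 | ε | 1 1

L has alternatives sharing prefix '3 3': factor to L → 3 3 L' with L' → 3 | ε | 1 1.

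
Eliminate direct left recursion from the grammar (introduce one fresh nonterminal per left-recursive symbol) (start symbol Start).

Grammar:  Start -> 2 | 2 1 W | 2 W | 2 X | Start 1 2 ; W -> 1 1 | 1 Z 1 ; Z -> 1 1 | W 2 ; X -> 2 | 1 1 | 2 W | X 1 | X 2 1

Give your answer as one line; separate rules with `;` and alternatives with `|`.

Start -> 2 Start1 | 2 1 W Start1 | 2 W Start1 | 2 X Start1; W -> 1 1 | 1 Z 1; Z -> 1 1 | W 2; X -> 2 X1 | 1 1 X1 | 2 W X1; Start1 -> 1 2 Start1 | ε; X1 -> 1 X1 | 2 1 X1 | ε

Left recursion appears on Start, X.
For Start: α = {1 2}, β = {2, 2 1 W, 2 W, 2 X}. Rewrite as Start → β Start1 and Start1 → α Start1 | ε.
For X: α = {1, 2 1}, β = {2, 1 1, 2 W}. Rewrite as X → β X1 and X1 → α X1 | ε.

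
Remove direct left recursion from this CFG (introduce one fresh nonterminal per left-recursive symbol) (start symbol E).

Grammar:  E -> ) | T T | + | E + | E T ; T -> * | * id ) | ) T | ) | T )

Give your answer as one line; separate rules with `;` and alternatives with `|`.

E -> ) E' | T T E' | + E'; T -> * T' | * id ) T' | ) T T' | ) T'; E' -> + E' | T E' | ε; T' -> ) T' | ε

E, T are directly left-recursive.
For E: α = {+, T}, β = {), T T, +}. Rewrite as E → β E' and E' → α E' | ε.
For T: α = {)}, β = {*, * id ), ) T, )}. Rewrite as T → β T' and T' → α T' | ε.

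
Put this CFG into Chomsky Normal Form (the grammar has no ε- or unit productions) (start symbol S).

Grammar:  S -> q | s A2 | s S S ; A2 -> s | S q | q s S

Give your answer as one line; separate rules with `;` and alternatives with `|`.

S -> q | X1 A2 | X1 Y1; A2 -> s | S X2 | X2 Y2; X1 -> s; X2 -> q; Y1 -> S S; Y2 -> X1 S

Introduce a nonterminal for each terminal appearing in a rule of length ≥ 2: X1 → s, X2 → q.
Binarize each right-hand side of length ≥ 3 by chaining fresh nonterminals (Y1, Y2, …): affected rules were S → X1 S S; A2 → X2 X1 S.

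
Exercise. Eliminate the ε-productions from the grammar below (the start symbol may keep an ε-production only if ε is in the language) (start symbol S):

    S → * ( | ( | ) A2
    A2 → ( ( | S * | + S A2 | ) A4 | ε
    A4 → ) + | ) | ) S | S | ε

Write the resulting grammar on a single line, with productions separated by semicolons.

The nullable symbols are {A2, A4}.
ε ∉ L(G), so no ε-production is kept.
For each production, add variants omitting each subset of nullable occurrences: S → ) A2 gives ) A2 | ). A2 → + S A2 gives + S A2 | + S. A2 → ) A4 gives ) A4 | ).

S → * ( | ( | ) A2 | ); A2 → ( ( | S * | + S A2 | + S | ) A4 | ); A4 → ) + | ) | ) S | S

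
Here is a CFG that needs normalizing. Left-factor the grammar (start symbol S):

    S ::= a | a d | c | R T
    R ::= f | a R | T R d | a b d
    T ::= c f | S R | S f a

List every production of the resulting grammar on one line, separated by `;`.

S has alternatives sharing prefix 'a': factor to S → a S' with S' → ε | d.
R has alternatives sharing prefix 'a': factor to R → a R' with R' → R | b d.
T has alternatives sharing prefix 'S': factor to T → S T' with T' → R | f a.

S ::= c | R T | a S'; R ::= f | T R d | a R'; T ::= c f | S T'; S' ::= eps | d; R' ::= R | b d; T' ::= R | f a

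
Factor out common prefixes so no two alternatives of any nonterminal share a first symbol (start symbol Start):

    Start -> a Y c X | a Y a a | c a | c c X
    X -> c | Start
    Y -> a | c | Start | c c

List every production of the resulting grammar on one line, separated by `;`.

Start has alternatives sharing prefix 'a Y': factor to Start → a Y Start1 with Start1 → c X | a a.
Start has alternatives sharing prefix 'c': factor to Start → c Start2 with Start2 → a | c X.
Y has alternatives sharing prefix 'c': factor to Y → c Y1 with Y1 → ε | c.

Start -> a Y Start1 | c Start2; X -> c | Start; Y -> a | Start | c Y1; Start1 -> c X | a a; Start2 -> a | c X; Y1 -> ε | c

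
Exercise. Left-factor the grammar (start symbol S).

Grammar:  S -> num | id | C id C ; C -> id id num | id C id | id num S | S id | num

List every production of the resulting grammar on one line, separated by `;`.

S -> num | id | C id C; C -> S id | num | id C'; C' -> id num | C id | num S

C has alternatives sharing prefix 'id': factor to C → id C' with C' → id num | C id | num S.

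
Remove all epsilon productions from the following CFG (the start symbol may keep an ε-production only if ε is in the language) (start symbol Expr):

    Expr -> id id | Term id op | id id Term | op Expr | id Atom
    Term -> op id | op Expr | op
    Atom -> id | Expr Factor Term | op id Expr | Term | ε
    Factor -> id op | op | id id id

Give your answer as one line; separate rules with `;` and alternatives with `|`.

Nullable nonterminals: {Atom}.
ε ∉ L(G), so no ε-production is kept.
For each production, add variants omitting each subset of nullable occurrences: Expr → id Atom gives id Atom | id.

Expr -> id id | Term id op | id id Term | op Expr | id Atom | id; Term -> op id | op Expr | op; Atom -> id | Expr Factor Term | op id Expr | Term; Factor -> id op | op | id id id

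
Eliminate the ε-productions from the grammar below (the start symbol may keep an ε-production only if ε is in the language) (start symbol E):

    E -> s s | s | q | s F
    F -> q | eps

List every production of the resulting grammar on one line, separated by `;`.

E -> s s | s | q | s F; F -> q

Nullable nonterminals: {F}.
ε ∉ L(G), so no ε-production is kept.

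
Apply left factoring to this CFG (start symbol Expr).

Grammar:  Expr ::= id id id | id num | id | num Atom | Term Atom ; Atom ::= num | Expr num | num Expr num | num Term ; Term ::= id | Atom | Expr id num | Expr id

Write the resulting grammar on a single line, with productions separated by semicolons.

Expr ::= num Atom | Term Atom | id Expr1; Atom ::= Expr num | num Atom1; Term ::= id | Atom | Expr id Term1; Expr1 ::= id id | num | ε; Atom1 ::= ε | Expr num | Term; Term1 ::= num | ε

Expr has alternatives sharing prefix 'id': factor to Expr → id Expr1 with Expr1 → id id | num | ε.
Atom has alternatives sharing prefix 'num': factor to Atom → num Atom1 with Atom1 → ε | Expr num | Term.
Term has alternatives sharing prefix 'Expr id': factor to Term → Expr id Term1 with Term1 → num | ε.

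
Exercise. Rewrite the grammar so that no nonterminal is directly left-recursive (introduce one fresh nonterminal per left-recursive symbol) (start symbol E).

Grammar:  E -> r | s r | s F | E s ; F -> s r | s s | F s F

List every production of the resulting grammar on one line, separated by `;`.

Left recursion appears on E, F.
For E: α = {s}, β = {r, s r, s F}. Rewrite as E → β E' and E' → α E' | ε.
For F: α = {s F}, β = {s r, s s}. Rewrite as F → β F' and F' → α F' | ε.

E -> r E' | s r E' | s F E'; F -> s r F' | s s F'; E' -> s E' | eps; F' -> s F F' | eps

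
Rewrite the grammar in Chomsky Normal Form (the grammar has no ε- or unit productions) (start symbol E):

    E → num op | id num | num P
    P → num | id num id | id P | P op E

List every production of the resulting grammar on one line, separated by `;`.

E → X1 X2 | X3 X1 | X1 P; P → num | X3 Y1 | X3 P | P Y2; X1 → num; X2 → op; X3 → id; Y1 → X1 X3; Y2 → X2 E

Introduce a nonterminal for each terminal appearing in a rule of length ≥ 2: X1 → num, X2 → op, X3 → id.
Binarize each right-hand side of length ≥ 3 by chaining fresh nonterminals (Y1, Y2, …): affected rules were P → X3 X1 X3; P → P X2 E.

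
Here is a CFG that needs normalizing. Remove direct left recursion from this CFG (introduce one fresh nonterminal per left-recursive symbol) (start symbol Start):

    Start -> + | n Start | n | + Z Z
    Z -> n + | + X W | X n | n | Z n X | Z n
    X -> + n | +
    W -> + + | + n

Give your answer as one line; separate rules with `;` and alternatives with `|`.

Start -> + | n Start | n | + Z Z; Z -> n + Z1 | + X W Z1 | X n Z1 | n Z1; X -> + n | +; W -> + + | + n; Z1 -> n X Z1 | n Z1 | ε

Directly left-recursive nonterminal: Z.
For Z: α = {n X, n}, β = {n +, + X W, X n, n}. Rewrite as Z → β Z1 and Z1 → α Z1 | ε.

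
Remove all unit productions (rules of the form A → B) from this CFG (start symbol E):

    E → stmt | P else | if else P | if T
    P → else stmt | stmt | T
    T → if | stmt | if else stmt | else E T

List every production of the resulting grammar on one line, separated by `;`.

E → stmt | P else | if else P | if T; P → else stmt | stmt | if | if else stmt | else E T; T → if | stmt | if else stmt | else E T

Unit pairs: P ⇒* {T}.
For every A with A ⇒* B via unit rules, add B's non-unit alternatives to A; then delete every rule of the form X → Y.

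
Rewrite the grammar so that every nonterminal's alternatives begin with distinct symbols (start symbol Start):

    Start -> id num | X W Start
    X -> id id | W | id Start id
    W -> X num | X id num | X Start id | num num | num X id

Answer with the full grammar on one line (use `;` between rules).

Start -> id num | X W Start; X -> W | id X1; W -> X W1 | num W2; X1 -> id | Start id; W1 -> num | id num | Start id; W2 -> num | X id

X has alternatives sharing prefix 'id': factor to X → id X1 with X1 → id | Start id.
W has alternatives sharing prefix 'X': factor to W → X W1 with W1 → num | id num | Start id.
W has alternatives sharing prefix 'num': factor to W → num W2 with W2 → num | X id.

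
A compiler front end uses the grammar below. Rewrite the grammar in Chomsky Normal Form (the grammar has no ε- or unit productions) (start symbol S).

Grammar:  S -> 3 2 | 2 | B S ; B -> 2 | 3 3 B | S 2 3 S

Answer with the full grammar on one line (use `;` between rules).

Introduce a nonterminal for each terminal appearing in a rule of length ≥ 2: X1 → 3, X2 → 2.
Binarize each right-hand side of length ≥ 3 by chaining fresh nonterminals (Y1, Y2, …): affected rules were B → X1 X1 B; B → S X2 X1 S.

S -> X1 X2 | 2 | B S; B -> 2 | X1 Y1 | S Y2; X1 -> 3; X2 -> 2; Y1 -> X1 B; Y2 -> X2 Y3; Y3 -> X1 S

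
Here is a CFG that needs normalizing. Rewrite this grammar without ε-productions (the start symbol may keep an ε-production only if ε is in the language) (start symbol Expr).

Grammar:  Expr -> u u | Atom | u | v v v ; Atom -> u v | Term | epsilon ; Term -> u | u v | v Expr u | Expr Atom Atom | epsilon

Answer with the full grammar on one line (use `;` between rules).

The nullable symbols are {Atom, Expr, Term}.
ε ∈ L(G) since Expr is nullable, so keep Expr → ε.
Add the nullable-subset variants: Term → v Expr u gives v Expr u | v u. Term → Expr Atom Atom gives Expr Atom Atom | Expr Atom | Expr | Atom Atom | Atom.

Expr -> u u | Atom | u | v v v | epsilon; Atom -> u v | Term; Term -> u | u v | v Expr u | v u | Expr Atom Atom | Expr Atom | Expr | Atom Atom | Atom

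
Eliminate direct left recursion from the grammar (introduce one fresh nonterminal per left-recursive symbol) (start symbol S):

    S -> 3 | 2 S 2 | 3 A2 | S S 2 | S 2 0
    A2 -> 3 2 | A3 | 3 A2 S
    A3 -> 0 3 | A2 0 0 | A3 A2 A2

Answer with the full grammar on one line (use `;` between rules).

S -> 3 S' | 2 S 2 S' | 3 A2 S'; A2 -> 3 2 | A3 | 3 A2 S; A3 -> 0 3 A3' | A2 0 0 A3'; S' -> S 2 S' | 2 0 S' | ε; A3' -> A2 A2 A3' | ε

Left recursion appears on S, A3.
For S: α = {S 2, 2 0}, β = {3, 2 S 2, 3 A2}. Rewrite as S → β S' and S' → α S' | ε.
For A3: α = {A2 A2}, β = {0 3, A2 0 0}. Rewrite as A3 → β A3' and A3' → α A3' | ε.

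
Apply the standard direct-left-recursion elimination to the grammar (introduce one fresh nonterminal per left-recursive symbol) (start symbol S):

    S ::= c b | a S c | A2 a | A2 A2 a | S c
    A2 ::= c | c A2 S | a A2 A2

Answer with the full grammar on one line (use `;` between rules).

Directly left-recursive nonterminal: S.
For S: α = {c}, β = {c b, a S c, A2 a, A2 A2 a}. Rewrite as S → β S' and S' → α S' | ε.

S ::= c b S' | a S c S' | A2 a S' | A2 A2 a S'; A2 ::= c | c A2 S | a A2 A2; S' ::= c S' | ε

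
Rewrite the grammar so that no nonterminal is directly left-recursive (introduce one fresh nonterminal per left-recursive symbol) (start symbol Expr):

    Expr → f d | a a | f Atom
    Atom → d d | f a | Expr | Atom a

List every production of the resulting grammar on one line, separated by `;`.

Expr → f d | a a | f Atom; Atom → d d Atom1 | f a Atom1 | Expr Atom1; Atom1 → a Atom1 | ε

Left recursion appears on Atom.
For Atom: α = {a}, β = {d d, f a, Expr}. Rewrite as Atom → β Atom1 and Atom1 → α Atom1 | ε.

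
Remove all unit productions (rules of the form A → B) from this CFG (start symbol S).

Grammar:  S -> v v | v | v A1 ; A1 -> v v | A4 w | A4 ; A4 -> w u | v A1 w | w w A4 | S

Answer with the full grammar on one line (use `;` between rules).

Unit pairs: A1 ⇒* {A4, S}; A4 ⇒* {S}.
For every A with A ⇒* B via unit rules, add B's non-unit alternatives to A; then delete every rule of the form X → Y.

S -> v v | v | v A1; A1 -> w u | v A1 w | w w A4 | v v | A4 w | v | v A1; A4 -> w u | v A1 w | w w A4 | v v | v | v A1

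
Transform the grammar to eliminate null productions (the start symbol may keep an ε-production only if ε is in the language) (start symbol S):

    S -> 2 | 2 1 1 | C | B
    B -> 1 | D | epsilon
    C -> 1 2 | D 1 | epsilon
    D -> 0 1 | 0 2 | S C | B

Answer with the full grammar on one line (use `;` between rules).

S -> 2 | 2 1 1 | C | B | ε; B -> 1 | D; C -> 1 2 | D 1 | 1; D -> 0 1 | 0 2 | S C | S | C | B

Nullable nonterminals: {B, C, D, S}.
ε ∈ L(G) since S is nullable, so keep S → ε.
Add the nullable-subset variants: C → D 1 gives D 1 | 1. D → S C gives S C | S | C.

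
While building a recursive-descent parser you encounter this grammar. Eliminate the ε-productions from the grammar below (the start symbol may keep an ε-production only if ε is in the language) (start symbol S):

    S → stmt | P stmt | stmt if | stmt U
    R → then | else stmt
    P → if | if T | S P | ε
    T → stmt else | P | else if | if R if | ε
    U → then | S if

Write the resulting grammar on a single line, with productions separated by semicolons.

The nullable symbols are {P, T}.
ε ∉ L(G), so no ε-production is kept.
For each production, add variants omitting each subset of nullable occurrences: P → S P gives S P | S.

S → stmt | P stmt | stmt if | stmt U; R → then | else stmt; P → if | if T | S P | S; T → stmt else | P | else if | if R if; U → then | S if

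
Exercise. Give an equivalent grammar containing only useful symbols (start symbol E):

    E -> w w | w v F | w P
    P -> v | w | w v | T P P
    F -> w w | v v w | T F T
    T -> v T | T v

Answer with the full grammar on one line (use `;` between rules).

Generating nonterminals: {E, F, P}.
Reachable from E after that: {E, F, P}.
Removed useless symbols: {T} and every production mentioning them.

E -> w w | w v F | w P; P -> v | w | w v; F -> w w | v v w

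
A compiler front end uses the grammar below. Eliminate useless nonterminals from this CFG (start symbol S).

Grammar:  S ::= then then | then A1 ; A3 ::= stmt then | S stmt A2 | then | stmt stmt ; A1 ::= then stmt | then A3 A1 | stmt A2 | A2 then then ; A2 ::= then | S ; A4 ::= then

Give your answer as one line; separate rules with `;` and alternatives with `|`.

Generating nonterminals: {A1, A2, A3, A4, S}.
Reachable from S after that: {A1, A2, A3, S}.
Removed useless symbols: {A4} and every production mentioning them.

S ::= then then | then A1; A3 ::= stmt then | S stmt A2 | then | stmt stmt; A1 ::= then stmt | then A3 A1 | stmt A2 | A2 then then; A2 ::= then | S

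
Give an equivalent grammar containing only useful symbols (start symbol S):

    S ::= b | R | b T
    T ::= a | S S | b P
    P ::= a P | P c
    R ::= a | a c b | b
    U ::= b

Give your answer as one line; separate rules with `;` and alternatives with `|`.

S ::= b | R | b T; T ::= a | S S; R ::= a | a c b | b

Generating nonterminals: {R, S, T, U}.
Reachable from S after that: {R, S, T}.
Removed useless symbols: {P, U} and every production mentioning them.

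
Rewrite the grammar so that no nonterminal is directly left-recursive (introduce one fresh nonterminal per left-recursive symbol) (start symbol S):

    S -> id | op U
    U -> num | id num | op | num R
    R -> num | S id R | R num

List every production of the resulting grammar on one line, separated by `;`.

S -> id | op U; U -> num | id num | op | num R; R -> num R' | S id R R'; R' -> num R' | ε

Directly left-recursive nonterminal: R.
For R: α = {num}, β = {num, S id R}. Rewrite as R → β R' and R' → α R' | ε.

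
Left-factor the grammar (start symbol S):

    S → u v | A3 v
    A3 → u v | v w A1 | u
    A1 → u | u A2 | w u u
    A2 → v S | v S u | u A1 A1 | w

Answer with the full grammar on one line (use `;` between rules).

A3 has alternatives sharing prefix 'u': factor to A3 → u A3' with A3' → v | ε.
A1 has alternatives sharing prefix 'u': factor to A1 → u A1' with A1' → ε | A2.
A2 has alternatives sharing prefix 'v S': factor to A2 → v S A2' with A2' → ε | u.

S → u v | A3 v; A3 → v w A1 | u A3'; A1 → w u u | u A1'; A2 → u A1 A1 | w | v S A2'; A3' → v | ε; A1' → ε | A2; A2' → ε | u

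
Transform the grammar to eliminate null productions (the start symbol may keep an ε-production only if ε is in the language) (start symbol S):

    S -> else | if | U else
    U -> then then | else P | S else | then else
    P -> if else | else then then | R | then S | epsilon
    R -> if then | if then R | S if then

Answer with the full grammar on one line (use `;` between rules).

S -> else | if | U else; U -> then then | else P | else | S else | then else; P -> if else | else then then | R | then S; R -> if then | if then R | S if then

Nullable nonterminals: {P}.
ε ∉ L(G), so no ε-production is kept.
Expand every rule over subsets of its nullable positions: U → else P gives else P | else.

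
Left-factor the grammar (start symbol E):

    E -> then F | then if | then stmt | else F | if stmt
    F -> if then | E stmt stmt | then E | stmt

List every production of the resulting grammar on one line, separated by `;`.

E -> else F | if stmt | then E'; F -> if then | E stmt stmt | then E | stmt; E' -> F | if | stmt

E has alternatives sharing prefix 'then': factor to E → then E' with E' → F | if | stmt.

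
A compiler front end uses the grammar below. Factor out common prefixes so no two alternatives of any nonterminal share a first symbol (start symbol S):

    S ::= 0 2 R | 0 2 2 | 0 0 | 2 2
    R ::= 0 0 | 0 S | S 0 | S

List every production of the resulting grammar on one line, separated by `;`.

S has alternatives sharing prefix '0': factor to S → 0 S' with S' → 2 R | 2 2 | 0.
R has alternatives sharing prefix '0': factor to R → 0 R' with R' → 0 | S.
R has alternatives sharing prefix 'S': factor to R → S R'' with R'' → 0 | ε.
S' has alternatives sharing prefix '2': factor to S' → 2 S'' with S'' → R | 2.

S ::= 2 2 | 0 S'; R ::= 0 R' | S R''; S' ::= 0 | 2 S''; R' ::= 0 | S; R'' ::= 0 | ε; S'' ::= R | 2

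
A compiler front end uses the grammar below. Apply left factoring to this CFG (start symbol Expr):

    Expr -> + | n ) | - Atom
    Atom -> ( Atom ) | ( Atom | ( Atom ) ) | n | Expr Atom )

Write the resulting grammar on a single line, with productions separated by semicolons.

Atom has alternatives sharing prefix '( Atom': factor to Atom → ( Atom Atom1 with Atom1 → ) | ε | ) ).
Atom1 has alternatives sharing prefix ')': factor to Atom1 → ) Atom11 with Atom11 → ε | ).

Expr -> + | n ) | - Atom; Atom -> n | Expr Atom ) | ( Atom Atom1; Atom1 -> ε | ) Atom11; Atom11 -> ε | )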